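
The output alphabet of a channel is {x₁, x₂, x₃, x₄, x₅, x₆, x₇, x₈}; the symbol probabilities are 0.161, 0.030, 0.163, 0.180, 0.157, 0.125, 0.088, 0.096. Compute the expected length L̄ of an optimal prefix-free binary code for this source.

Repeatedly combine the two least-probable nodes; the expected code length is the sum of the merged weights.
merge 3/100 + 11/125 → 59/500
merge 12/125 + 59/500 → 107/500
merge 1/8 + 157/1000 → 141/500
merge 161/1000 + 163/1000 → 81/250
merge 9/50 + 107/500 → 197/500
merge 141/500 + 81/250 → 303/500
merge 197/500 + 303/500 → 1
L = 59/500 + 107/500 + 141/500 + 81/250 + 197/500 + 303/500 + 1 = 1469/500 = 2.938 bits/symbol.

2.938 bits/symbol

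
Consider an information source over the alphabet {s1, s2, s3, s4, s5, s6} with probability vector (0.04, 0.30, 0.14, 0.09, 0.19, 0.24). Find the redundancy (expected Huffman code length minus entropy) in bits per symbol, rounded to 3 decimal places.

0.034 bits

Entropy H = −Σ p log₂ p ≈ 2.3660 bits.
Huffman merges: 1/25+9/100→13/100; 13/100+7/50→27/100; 19/100+6/25→43/100; 27/100+3/10→57/100; 43/100+57/100→1. L = 12/5 ≈ 2.4000.
L − H = 2.4000 − 2.3660 = 0.034 bits.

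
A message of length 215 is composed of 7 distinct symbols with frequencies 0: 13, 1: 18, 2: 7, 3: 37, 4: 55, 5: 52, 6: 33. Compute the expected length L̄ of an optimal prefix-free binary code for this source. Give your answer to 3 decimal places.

2.595 bits/symbol

Probabilities are the counts divided by 215.
Repeatedly combine the two least-probable nodes; the expected code length is the sum of the merged weights.
merge 7/215 + 13/215 → 4/43
merge 18/215 + 4/43 → 38/215
merge 33/215 + 37/215 → 14/43
merge 38/215 + 52/215 → 18/43
merge 11/43 + 14/43 → 25/43
merge 18/43 + 25/43 → 1
L = 4/43 + 38/215 + 14/43 + 18/43 + 25/43 + 1 = 558/215 ≈ 2.595 bits/symbol.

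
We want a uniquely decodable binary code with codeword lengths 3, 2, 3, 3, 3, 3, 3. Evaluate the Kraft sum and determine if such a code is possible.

1; yes

With common denominator 2^3 = 8: Σ 2^(−ℓᵢ) = 1/8 + 2/8 + 1/8 + 1/8 + 1/8 + 1/8 + 1/8 = 8/8 = 1.
Kraft's inequality requires Σ ≤ 1; here Σ = 1 ≤ 1, so such a prefix code exists.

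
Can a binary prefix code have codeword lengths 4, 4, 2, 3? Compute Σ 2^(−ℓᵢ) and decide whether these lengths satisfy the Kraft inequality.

With common denominator 2^4 = 16: Σ 2^(−ℓᵢ) = 1/16 + 1/16 + 4/16 + 2/16 = 8/16 = 0.5.
Kraft's inequality requires Σ ≤ 1; here Σ = 0.5 ≤ 1, so such a prefix code exists.

0.5; yes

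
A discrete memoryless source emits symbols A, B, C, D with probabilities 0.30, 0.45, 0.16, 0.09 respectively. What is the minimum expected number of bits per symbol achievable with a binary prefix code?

1.8 bits/symbol

Repeatedly combine the two least-probable nodes; the expected code length is the sum of the merged weights.
merge 9/100 + 4/25 → 1/4
merge 1/4 + 3/10 → 11/20
merge 9/20 + 11/20 → 1
L = 1/4 + 11/20 + 1 = 9/5 = 1.8 bits/symbol.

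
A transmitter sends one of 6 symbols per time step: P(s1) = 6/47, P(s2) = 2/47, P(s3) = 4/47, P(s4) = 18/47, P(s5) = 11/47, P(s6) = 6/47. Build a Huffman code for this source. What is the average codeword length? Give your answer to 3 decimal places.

Repeatedly combine the two least-probable nodes; the expected code length is the sum of the merged weights.
merge 2/47 + 4/47 → 6/47
merge 6/47 + 6/47 → 12/47
merge 6/47 + 11/47 → 17/47
merge 12/47 + 17/47 → 29/47
merge 18/47 + 29/47 → 1
L = 6/47 + 12/47 + 17/47 + 29/47 + 1 = 111/47 ≈ 2.362 bits/symbol.

2.362 bits/symbol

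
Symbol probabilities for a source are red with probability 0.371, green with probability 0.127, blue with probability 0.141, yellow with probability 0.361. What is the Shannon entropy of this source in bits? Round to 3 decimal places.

H = −Σ pᵢ log₂ pᵢ.
−0.371·log₂(0.371) = 0.5307
−0.127·log₂(0.127) = 0.3781
−0.141·log₂(0.141) = 0.3985
−0.361·log₂(0.361) = 0.5306
Sum ≈ 1.8380 → 1.838 bits.

1.838 bits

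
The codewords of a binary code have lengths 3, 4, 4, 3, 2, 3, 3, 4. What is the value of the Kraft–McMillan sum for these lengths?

With common denominator 2^4 = 16: Σ 2^(−ℓᵢ) = 2/16 + 1/16 + 1/16 + 2/16 + 4/16 + 2/16 + 2/16 + 1/16 = 15/16 = 0.9375.

0.9375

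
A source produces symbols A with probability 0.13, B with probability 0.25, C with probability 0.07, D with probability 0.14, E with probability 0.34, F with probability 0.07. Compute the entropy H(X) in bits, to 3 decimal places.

H = −Σ pᵢ log₂ pᵢ.
−0.13·log₂(0.13) = 0.3826
−0.25·log₂(0.25) = 0.5000
−0.07·log₂(0.07) = 0.2686
−0.14·log₂(0.14) = 0.3971
−0.34·log₂(0.34) = 0.5292
−0.07·log₂(0.07) = 0.2686
Sum ≈ 2.3460 → 2.346 bits.

2.346 bits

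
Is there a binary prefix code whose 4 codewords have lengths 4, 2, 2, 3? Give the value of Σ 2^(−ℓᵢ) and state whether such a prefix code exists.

With common denominator 2^4 = 16: Σ 2^(−ℓᵢ) = 1/16 + 4/16 + 4/16 + 2/16 = 11/16 = 0.6875.
Kraft's inequality requires Σ ≤ 1; here Σ = 0.6875 ≤ 1, so such a prefix code exists.

0.6875; yes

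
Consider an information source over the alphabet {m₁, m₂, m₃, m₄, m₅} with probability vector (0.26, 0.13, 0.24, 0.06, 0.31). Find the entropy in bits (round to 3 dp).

H = −Σ pᵢ log₂ pᵢ.
−0.26·log₂(0.26) = 0.5053
−0.13·log₂(0.13) = 0.3826
−0.24·log₂(0.24) = 0.4941
−0.06·log₂(0.06) = 0.2435
−0.31·log₂(0.31) = 0.5238
Sum ≈ 2.1494 → 2.149 bits.

2.149 bits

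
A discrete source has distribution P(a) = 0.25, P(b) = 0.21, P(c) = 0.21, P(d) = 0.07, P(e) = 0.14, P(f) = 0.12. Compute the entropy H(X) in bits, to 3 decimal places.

2.478 bits

H = −Σ pᵢ log₂ pᵢ.
−0.25·log₂(0.25) = 0.5000
−0.21·log₂(0.21) = 0.4728
−0.21·log₂(0.21) = 0.4728
−0.07·log₂(0.07) = 0.2686
−0.14·log₂(0.14) = 0.3971
−0.12·log₂(0.12) = 0.3671
Sum ≈ 2.4784 → 2.478 bits.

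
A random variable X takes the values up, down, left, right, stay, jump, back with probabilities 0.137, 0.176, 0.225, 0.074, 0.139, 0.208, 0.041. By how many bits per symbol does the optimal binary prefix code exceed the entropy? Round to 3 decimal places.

0.030 bits

Entropy H = −Σ p log₂ p ≈ 2.6520 bits.
Huffman merges: 41/1000+37/500→23/200; 23/200+137/1000→63/250; 139/1000+22/125→63/200; 26/125+9/40→433/1000; 63/250+63/200→567/1000; 433/1000+567/1000→1. L = 1341/500 ≈ 2.6820.
L − H = 2.6820 − 2.6520 = 0.030 bits.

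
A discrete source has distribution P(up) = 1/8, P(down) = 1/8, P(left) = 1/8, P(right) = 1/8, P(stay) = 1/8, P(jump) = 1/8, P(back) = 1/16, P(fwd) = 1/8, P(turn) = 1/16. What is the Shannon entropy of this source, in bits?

Each probability is a power of 1/2, so log₂(1/p) is an integer.
H = Σ p·log₂(1/p) = 1/8·3 + 1/8·3 + 1/8·3 + 1/8·3 + 1/8·3 + 1/8·3 + 1/16·4 + 1/8·3 + 1/16·4 = 3.125 bits.

3.125 bits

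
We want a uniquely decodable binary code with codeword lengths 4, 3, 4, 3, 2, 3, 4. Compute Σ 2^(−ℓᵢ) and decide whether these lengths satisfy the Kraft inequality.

With common denominator 2^4 = 16: Σ 2^(−ℓᵢ) = 1/16 + 2/16 + 1/16 + 2/16 + 4/16 + 2/16 + 1/16 = 13/16 = 0.8125.
Kraft's inequality requires Σ ≤ 1; here Σ = 0.8125 ≤ 1, so such a prefix code exists.

0.8125; yes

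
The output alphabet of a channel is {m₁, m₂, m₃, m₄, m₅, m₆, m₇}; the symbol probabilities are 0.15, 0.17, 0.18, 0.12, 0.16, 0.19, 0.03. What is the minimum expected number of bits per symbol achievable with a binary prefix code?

Repeatedly combine the two least-probable nodes; the expected code length is the sum of the merged weights.
merge 3/100 + 3/25 → 3/20
merge 3/20 + 3/20 → 3/10
merge 4/25 + 17/100 → 33/100
merge 9/50 + 19/100 → 37/100
merge 3/10 + 33/100 → 63/100
merge 37/100 + 63/100 → 1
L = 3/20 + 3/10 + 33/100 + 37/100 + 63/100 + 1 = 139/50 = 2.78 bits/symbol.

2.78 bits/symbol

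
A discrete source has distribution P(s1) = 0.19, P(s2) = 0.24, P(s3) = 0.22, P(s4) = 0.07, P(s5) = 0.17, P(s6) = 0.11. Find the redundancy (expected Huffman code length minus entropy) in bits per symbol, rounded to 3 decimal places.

0.047 bits

Entropy H = −Σ p log₂ p ≈ 2.4834 bits.
Huffman merges: 7/100+11/100→9/50; 17/100+9/50→7/20; 19/100+11/50→41/100; 6/25+7/20→59/100; 41/100+59/100→1. L = 253/100 ≈ 2.5300.
L − H = 2.5300 − 2.4834 = 0.047 bits.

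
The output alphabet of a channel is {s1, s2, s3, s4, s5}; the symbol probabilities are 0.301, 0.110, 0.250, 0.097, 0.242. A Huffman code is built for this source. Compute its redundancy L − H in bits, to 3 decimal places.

0.013 bits

Entropy H = −Σ p log₂ p ≈ 2.1935 bits.
Huffman merges: 97/1000+11/100→207/1000; 207/1000+121/500→449/1000; 1/4+301/1000→551/1000; 449/1000+551/1000→1. L = 2207/1000 ≈ 2.2070.
L − H = 2.2070 − 2.1935 = 0.013 bits.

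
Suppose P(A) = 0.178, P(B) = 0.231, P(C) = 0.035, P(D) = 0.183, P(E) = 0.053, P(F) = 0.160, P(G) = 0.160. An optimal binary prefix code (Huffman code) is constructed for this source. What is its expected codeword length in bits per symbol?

Repeatedly combine the two least-probable nodes; the expected code length is the sum of the merged weights.
merge 7/200 + 53/1000 → 11/125
merge 11/125 + 4/25 → 31/125
merge 4/25 + 89/500 → 169/500
merge 183/1000 + 231/1000 → 207/500
merge 31/125 + 169/500 → 293/500
merge 207/500 + 293/500 → 1
L = 11/125 + 31/125 + 169/500 + 207/500 + 293/500 + 1 = 1337/500 = 2.674 bits/symbol.

2.674 bits/symbol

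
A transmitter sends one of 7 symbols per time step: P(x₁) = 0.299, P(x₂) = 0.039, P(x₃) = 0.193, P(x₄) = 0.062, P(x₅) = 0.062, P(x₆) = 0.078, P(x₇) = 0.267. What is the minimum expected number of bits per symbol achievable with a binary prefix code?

Repeatedly combine the two least-probable nodes; the expected code length is the sum of the merged weights.
merge 39/1000 + 31/500 → 101/1000
merge 31/500 + 39/500 → 7/50
merge 101/1000 + 7/50 → 241/1000
merge 193/1000 + 241/1000 → 217/500
merge 267/1000 + 299/1000 → 283/500
merge 217/500 + 283/500 → 1
L = 101/1000 + 7/50 + 241/1000 + 217/500 + 283/500 + 1 = 1241/500 = 2.482 bits/symbol.

2.482 bits/symbol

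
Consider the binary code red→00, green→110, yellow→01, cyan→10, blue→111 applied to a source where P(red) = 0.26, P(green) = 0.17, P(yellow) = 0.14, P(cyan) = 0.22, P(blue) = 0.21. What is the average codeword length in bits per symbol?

L̄ = Σ pᵢ·ℓᵢ = 0.26·2 + 0.17·3 + 0.14·2 + 0.22·2 + 0.21·3 = 2.38 bits/symbol.

2.38 bits/symbol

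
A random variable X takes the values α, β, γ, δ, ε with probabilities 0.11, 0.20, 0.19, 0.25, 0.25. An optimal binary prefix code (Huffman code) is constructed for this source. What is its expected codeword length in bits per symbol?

Repeatedly combine the two least-probable nodes; the expected code length is the sum of the merged weights.
merge 11/100 + 19/100 → 3/10
merge 1/5 + 1/4 → 9/20
merge 1/4 + 3/10 → 11/20
merge 9/20 + 11/20 → 1
L = 3/10 + 9/20 + 11/20 + 1 = 23/10 = 2.3 bits/symbol.

2.3 bits/symbol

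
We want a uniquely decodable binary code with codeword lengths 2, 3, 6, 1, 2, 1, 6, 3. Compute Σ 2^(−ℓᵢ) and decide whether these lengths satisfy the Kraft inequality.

1.78125; no

With common denominator 2^6 = 64: Σ 2^(−ℓᵢ) = 16/64 + 8/64 + 1/64 + 32/64 + 16/64 + 32/64 + 1/64 + 8/64 = 114/64 = 1.78125.
Kraft's inequality requires Σ ≤ 1; here Σ = 1.78125 > 1, so no such prefix code exists.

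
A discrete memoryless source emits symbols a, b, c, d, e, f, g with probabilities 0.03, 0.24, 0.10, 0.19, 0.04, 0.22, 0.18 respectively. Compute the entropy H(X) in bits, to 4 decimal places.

H = −Σ pᵢ log₂ pᵢ.
−0.03·log₂(0.03) = 0.1518
−0.24·log₂(0.24) = 0.4941
−0.10·log₂(0.10) = 0.3322
−0.19·log₂(0.19) = 0.4552
−0.04·log₂(0.04) = 0.1858
−0.22·log₂(0.22) = 0.4806
−0.18·log₂(0.18) = 0.4453
Sum ≈ 2.5450 → 2.5450 bits.

2.5450 bits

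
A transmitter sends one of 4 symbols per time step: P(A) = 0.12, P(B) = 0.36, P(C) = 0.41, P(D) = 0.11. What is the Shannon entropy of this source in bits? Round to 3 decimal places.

H = −Σ pᵢ log₂ pᵢ.
−0.12·log₂(0.12) = 0.3671
−0.36·log₂(0.36) = 0.5306
−0.41·log₂(0.41) = 0.5274
−0.11·log₂(0.11) = 0.3503
Sum ≈ 1.7754 → 1.775 bits.

1.775 bits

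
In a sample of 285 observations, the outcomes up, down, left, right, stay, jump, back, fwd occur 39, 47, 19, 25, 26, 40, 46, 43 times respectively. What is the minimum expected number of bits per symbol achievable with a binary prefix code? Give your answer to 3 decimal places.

Probabilities are the counts divided by 285.
Repeatedly combine the two least-probable nodes; the expected code length is the sum of the merged weights.
merge 1/15 + 5/57 → 44/285
merge 26/285 + 13/95 → 13/57
merge 8/57 + 43/285 → 83/285
merge 44/285 + 46/285 → 6/19
merge 47/285 + 13/57 → 112/285
merge 83/285 + 6/19 → 173/285
merge 112/285 + 173/285 → 1
L = 44/285 + 13/57 + 83/285 + 6/19 + 112/285 + 173/285 + 1 = 284/95 ≈ 2.989 bits/symbol.

2.989 bits/symbol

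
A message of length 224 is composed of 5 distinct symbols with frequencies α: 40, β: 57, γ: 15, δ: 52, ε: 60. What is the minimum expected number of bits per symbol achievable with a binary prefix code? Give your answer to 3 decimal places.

Probabilities are the counts divided by 224.
Repeatedly combine the two least-probable nodes; the expected code length is the sum of the merged weights.
merge 15/224 + 5/28 → 55/224
merge 13/56 + 55/224 → 107/224
merge 57/224 + 15/56 → 117/224
merge 107/224 + 117/224 → 1
L = 55/224 + 107/224 + 117/224 + 1 = 503/224 ≈ 2.246 bits/symbol.

2.246 bits/symbol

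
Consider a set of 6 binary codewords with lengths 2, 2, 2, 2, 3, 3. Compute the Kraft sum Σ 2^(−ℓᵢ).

With common denominator 2^3 = 8: Σ 2^(−ℓᵢ) = 2/8 + 2/8 + 2/8 + 2/8 + 1/8 + 1/8 = 10/8 = 1.25.

1.25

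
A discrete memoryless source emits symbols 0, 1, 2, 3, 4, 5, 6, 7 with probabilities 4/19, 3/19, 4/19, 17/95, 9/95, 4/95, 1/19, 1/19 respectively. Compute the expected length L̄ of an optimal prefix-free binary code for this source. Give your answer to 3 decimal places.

Repeatedly combine the two least-probable nodes; the expected code length is the sum of the merged weights.
merge 4/95 + 1/19 → 9/95
merge 1/19 + 9/95 → 14/95
merge 9/95 + 14/95 → 23/95
merge 3/19 + 17/95 → 32/95
merge 4/19 + 4/19 → 8/19
merge 23/95 + 32/95 → 11/19
merge 8/19 + 11/19 → 1
L = 9/95 + 14/95 + 23/95 + 32/95 + 8/19 + 11/19 + 1 = 268/95 ≈ 2.821 bits/symbol.

2.821 bits/symbol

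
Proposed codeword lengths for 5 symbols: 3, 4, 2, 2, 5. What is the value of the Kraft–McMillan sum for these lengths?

With common denominator 2^5 = 32: Σ 2^(−ℓᵢ) = 4/32 + 2/32 + 8/32 + 8/32 + 1/32 = 23/32 = 0.71875.

0.71875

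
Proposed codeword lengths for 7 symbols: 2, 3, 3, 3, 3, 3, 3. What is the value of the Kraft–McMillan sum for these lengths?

With common denominator 2^3 = 8: Σ 2^(−ℓᵢ) = 2/8 + 1/8 + 1/8 + 1/8 + 1/8 + 1/8 + 1/8 = 8/8 = 1.

1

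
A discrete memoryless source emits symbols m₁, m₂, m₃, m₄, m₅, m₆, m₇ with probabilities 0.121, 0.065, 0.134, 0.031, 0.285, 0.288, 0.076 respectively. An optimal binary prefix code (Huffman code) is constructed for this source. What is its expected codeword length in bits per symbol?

Repeatedly combine the two least-probable nodes; the expected code length is the sum of the merged weights.
merge 31/1000 + 13/200 → 12/125
merge 19/250 + 12/125 → 43/250
merge 121/1000 + 67/500 → 51/200
merge 43/250 + 51/200 → 427/1000
merge 57/200 + 36/125 → 573/1000
merge 427/1000 + 573/1000 → 1
L = 12/125 + 43/250 + 51/200 + 427/1000 + 573/1000 + 1 = 2523/1000 = 2.523 bits/symbol.

2.523 bits/symbol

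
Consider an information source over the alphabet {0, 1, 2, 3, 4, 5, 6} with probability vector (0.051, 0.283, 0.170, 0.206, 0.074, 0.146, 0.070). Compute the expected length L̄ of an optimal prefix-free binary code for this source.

Repeatedly combine the two least-probable nodes; the expected code length is the sum of the merged weights.
merge 51/1000 + 7/100 → 121/1000
merge 37/500 + 121/1000 → 39/200
merge 73/500 + 17/100 → 79/250
merge 39/200 + 103/500 → 401/1000
merge 283/1000 + 79/250 → 599/1000
merge 401/1000 + 599/1000 → 1
L = 121/1000 + 39/200 + 79/250 + 401/1000 + 599/1000 + 1 = 329/125 = 2.632 bits/symbol.

2.632 bits/symbol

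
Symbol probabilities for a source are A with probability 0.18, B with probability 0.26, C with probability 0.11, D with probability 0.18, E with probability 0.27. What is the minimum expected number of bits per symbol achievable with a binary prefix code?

2.29 bits/symbol

Repeatedly combine the two least-probable nodes; the expected code length is the sum of the merged weights.
merge 11/100 + 9/50 → 29/100
merge 9/50 + 13/50 → 11/25
merge 27/100 + 29/100 → 14/25
merge 11/25 + 14/25 → 1
L = 29/100 + 11/25 + 14/25 + 1 = 229/100 = 2.29 bits/symbol.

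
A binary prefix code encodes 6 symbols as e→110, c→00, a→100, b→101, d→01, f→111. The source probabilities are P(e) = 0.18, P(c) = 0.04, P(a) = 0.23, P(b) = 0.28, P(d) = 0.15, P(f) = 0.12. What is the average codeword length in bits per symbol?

2.81 bits/symbol

L̄ = Σ pᵢ·ℓᵢ = 0.18·3 + 0.04·2 + 0.23·3 + 0.28·3 + 0.15·2 + 0.12·3 = 2.81 bits/symbol.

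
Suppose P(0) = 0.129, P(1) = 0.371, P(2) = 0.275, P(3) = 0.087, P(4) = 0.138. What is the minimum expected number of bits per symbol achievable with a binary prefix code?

2.199 bits/symbol

Repeatedly combine the two least-probable nodes; the expected code length is the sum of the merged weights.
merge 87/1000 + 129/1000 → 27/125
merge 69/500 + 27/125 → 177/500
merge 11/40 + 177/500 → 629/1000
merge 371/1000 + 629/1000 → 1
L = 27/125 + 177/500 + 629/1000 + 1 = 2199/1000 = 2.199 bits/symbol.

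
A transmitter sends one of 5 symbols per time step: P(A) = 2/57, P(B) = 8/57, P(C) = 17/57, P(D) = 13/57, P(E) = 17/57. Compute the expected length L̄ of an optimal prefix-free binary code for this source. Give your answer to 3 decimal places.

Repeatedly combine the two least-probable nodes; the expected code length is the sum of the merged weights.
merge 2/57 + 8/57 → 10/57
merge 10/57 + 13/57 → 23/57
merge 17/57 + 17/57 → 34/57
merge 23/57 + 34/57 → 1
L = 10/57 + 23/57 + 34/57 + 1 = 124/57 ≈ 2.175 bits/symbol.

2.175 bits/symbol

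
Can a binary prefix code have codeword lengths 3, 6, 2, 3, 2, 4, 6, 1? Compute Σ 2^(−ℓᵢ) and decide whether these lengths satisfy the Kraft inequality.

With common denominator 2^6 = 64: Σ 2^(−ℓᵢ) = 8/64 + 1/64 + 16/64 + 8/64 + 16/64 + 4/64 + 1/64 + 32/64 = 86/64 = 1.34375.
Kraft's inequality requires Σ ≤ 1; here Σ = 1.34375 > 1, so no such prefix code exists.

1.34375; no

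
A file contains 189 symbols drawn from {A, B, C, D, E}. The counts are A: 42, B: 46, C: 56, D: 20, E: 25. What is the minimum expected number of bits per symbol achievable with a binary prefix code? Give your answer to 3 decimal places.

Probabilities are the counts divided by 189.
Repeatedly combine the two least-probable nodes; the expected code length is the sum of the merged weights.
merge 20/189 + 25/189 → 5/21
merge 2/9 + 5/21 → 29/63
merge 46/189 + 8/27 → 34/63
merge 29/63 + 34/63 → 1
L = 5/21 + 29/63 + 34/63 + 1 = 47/21 ≈ 2.238 bits/symbol.

2.238 bits/symbol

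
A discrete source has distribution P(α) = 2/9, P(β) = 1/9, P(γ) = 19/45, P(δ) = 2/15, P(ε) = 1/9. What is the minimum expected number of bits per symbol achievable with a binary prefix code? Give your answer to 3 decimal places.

2.156 bits/symbol

Repeatedly combine the two least-probable nodes; the expected code length is the sum of the merged weights.
merge 1/9 + 1/9 → 2/9
merge 2/15 + 2/9 → 16/45
merge 2/9 + 16/45 → 26/45
merge 19/45 + 26/45 → 1
L = 2/9 + 16/45 + 26/45 + 1 = 97/45 ≈ 2.156 bits/symbol.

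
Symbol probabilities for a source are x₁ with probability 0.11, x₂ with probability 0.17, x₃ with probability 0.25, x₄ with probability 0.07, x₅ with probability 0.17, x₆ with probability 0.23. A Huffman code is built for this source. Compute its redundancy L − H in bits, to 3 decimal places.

0.044 bits

Entropy H = −Σ p log₂ p ≈ 2.4757 bits.
Huffman merges: 7/100+11/100→9/50; 17/100+17/100→17/50; 9/50+23/100→41/100; 1/4+17/50→59/100; 41/100+59/100→1. L = 63/25 ≈ 2.5200.
L − H = 2.5200 − 2.4757 = 0.044 bits.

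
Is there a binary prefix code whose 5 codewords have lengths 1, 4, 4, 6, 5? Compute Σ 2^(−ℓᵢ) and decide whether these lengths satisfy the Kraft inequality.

0.671875; yes

With common denominator 2^6 = 64: Σ 2^(−ℓᵢ) = 32/64 + 4/64 + 4/64 + 1/64 + 2/64 = 43/64 = 0.671875.
Kraft's inequality requires Σ ≤ 1; here Σ = 0.671875 ≤ 1, so such a prefix code exists.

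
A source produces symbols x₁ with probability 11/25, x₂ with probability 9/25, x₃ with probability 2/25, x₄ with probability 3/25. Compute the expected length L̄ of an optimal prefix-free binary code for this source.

1.76 bits/symbol

Repeatedly combine the two least-probable nodes; the expected code length is the sum of the merged weights.
merge 2/25 + 3/25 → 1/5
merge 1/5 + 9/25 → 14/25
merge 11/25 + 14/25 → 1
L = 1/5 + 14/25 + 1 = 44/25 = 1.76 bits/symbol.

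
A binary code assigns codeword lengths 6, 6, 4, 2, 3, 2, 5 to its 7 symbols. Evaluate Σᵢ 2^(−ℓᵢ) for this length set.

With common denominator 2^6 = 64: Σ 2^(−ℓᵢ) = 1/64 + 1/64 + 4/64 + 16/64 + 8/64 + 16/64 + 2/64 = 48/64 = 0.75.

0.75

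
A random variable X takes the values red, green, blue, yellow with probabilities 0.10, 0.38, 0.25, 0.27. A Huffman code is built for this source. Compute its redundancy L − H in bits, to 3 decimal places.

Entropy H = −Σ p log₂ p ≈ 1.8727 bits.
Huffman merges: 1/10+1/4→7/20; 27/100+7/20→31/50; 19/50+31/50→1. L = 197/100 ≈ 1.9700.
L − H = 1.9700 − 1.8727 = 0.097 bits.

0.097 bits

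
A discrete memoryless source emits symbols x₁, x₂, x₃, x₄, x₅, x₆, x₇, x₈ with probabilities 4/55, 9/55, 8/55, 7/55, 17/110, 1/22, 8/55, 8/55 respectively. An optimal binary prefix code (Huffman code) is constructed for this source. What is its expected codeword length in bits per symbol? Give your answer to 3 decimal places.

2.955 bits/symbol

Repeatedly combine the two least-probable nodes; the expected code length is the sum of the merged weights.
merge 1/22 + 4/55 → 13/110
merge 13/110 + 7/55 → 27/110
merge 8/55 + 8/55 → 16/55
merge 8/55 + 17/110 → 3/10
merge 9/55 + 27/110 → 9/22
merge 16/55 + 3/10 → 13/22
merge 9/22 + 13/22 → 1
L = 13/110 + 27/110 + 16/55 + 3/10 + 9/22 + 13/22 + 1 = 65/22 ≈ 2.955 bits/symbol.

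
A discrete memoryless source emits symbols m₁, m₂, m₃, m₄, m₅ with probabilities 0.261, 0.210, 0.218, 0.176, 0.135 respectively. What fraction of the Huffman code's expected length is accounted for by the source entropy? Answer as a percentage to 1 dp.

Entropy H = −Σ p log₂ p ≈ 2.2888 bits.
Huffman merges: 27/200+22/125→311/1000; 21/100+109/500→107/250; 261/1000+311/1000→143/250; 107/250+143/250→1. L = 2311/1000 ≈ 2.3110.
Efficiency = H/L = 2.2888/2.3110 = 99.0%.

99.0%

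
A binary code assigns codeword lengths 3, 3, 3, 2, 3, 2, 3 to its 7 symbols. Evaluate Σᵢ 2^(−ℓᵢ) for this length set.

1.125

With common denominator 2^3 = 8: Σ 2^(−ℓᵢ) = 1/8 + 1/8 + 1/8 + 2/8 + 1/8 + 2/8 + 1/8 = 9/8 = 1.125.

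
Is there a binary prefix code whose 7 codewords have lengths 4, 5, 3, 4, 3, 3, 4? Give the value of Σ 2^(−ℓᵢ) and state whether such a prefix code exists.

0.59375; yes

With common denominator 2^5 = 32: Σ 2^(−ℓᵢ) = 2/32 + 1/32 + 4/32 + 2/32 + 4/32 + 4/32 + 2/32 = 19/32 = 0.59375.
Kraft's inequality requires Σ ≤ 1; here Σ = 0.59375 ≤ 1, so such a prefix code exists.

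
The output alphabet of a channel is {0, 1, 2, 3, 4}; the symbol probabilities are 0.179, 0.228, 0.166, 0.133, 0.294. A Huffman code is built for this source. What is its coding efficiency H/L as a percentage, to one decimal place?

98.6%

Entropy H = −Σ p log₂ p ≈ 2.2670 bits.
Huffman merges: 133/1000+83/500→299/1000; 179/1000+57/250→407/1000; 147/500+299/1000→593/1000; 407/1000+593/1000→1. L = 2299/1000 ≈ 2.2990.
Efficiency = H/L = 2.2670/2.2990 = 98.6%.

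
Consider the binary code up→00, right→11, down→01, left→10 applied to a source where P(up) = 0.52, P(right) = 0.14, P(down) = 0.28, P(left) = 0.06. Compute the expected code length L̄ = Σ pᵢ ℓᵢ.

L̄ = Σ pᵢ·ℓᵢ = 0.52·2 + 0.14·2 + 0.28·2 + 0.06·2 = 2 bits/symbol.

2 bits/symbol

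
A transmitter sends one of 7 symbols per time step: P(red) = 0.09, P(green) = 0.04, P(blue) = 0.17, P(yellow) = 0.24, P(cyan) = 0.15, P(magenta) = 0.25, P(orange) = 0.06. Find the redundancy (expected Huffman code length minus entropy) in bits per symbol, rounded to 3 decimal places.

Entropy H = −Σ p log₂ p ≈ 2.5812 bits.
Huffman merges: 1/25+3/50→1/10; 9/100+1/10→19/100; 3/20+17/100→8/25; 19/100+6/25→43/100; 1/4+8/25→57/100; 43/100+57/100→1. L = 261/100 ≈ 2.6100.
L − H = 2.6100 − 2.5812 = 0.029 bits.

0.029 bits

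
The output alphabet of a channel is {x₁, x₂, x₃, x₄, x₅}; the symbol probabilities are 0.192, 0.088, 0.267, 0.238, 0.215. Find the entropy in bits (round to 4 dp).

2.2440 bits

H = −Σ pᵢ log₂ pᵢ.
−0.192·log₂(0.192) = 0.4571
−0.088·log₂(0.088) = 0.3086
−0.267·log₂(0.267) = 0.5087
−0.238·log₂(0.238) = 0.4929
−0.215·log₂(0.215) = 0.4768
Sum ≈ 2.2440 → 2.2440 bits.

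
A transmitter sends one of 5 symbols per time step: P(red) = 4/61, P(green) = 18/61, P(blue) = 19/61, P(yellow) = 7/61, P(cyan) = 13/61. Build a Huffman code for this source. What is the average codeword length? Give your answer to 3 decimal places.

2.180 bits/symbol

Repeatedly combine the two least-probable nodes; the expected code length is the sum of the merged weights.
merge 4/61 + 7/61 → 11/61
merge 11/61 + 13/61 → 24/61
merge 18/61 + 19/61 → 37/61
merge 24/61 + 37/61 → 1
L = 11/61 + 24/61 + 37/61 + 1 = 133/61 ≈ 2.180 bits/symbol.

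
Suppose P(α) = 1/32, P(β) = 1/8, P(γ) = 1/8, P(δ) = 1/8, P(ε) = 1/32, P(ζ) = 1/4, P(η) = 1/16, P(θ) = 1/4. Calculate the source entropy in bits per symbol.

2.6875 bits

Each probability is a power of 1/2, so log₂(1/p) is an integer.
H = Σ p·log₂(1/p) = 1/32·5 + 1/8·3 + 1/8·3 + 1/8·3 + 1/32·5 + 1/4·2 + 1/16·4 + 1/4·2 = 2.6875 bits.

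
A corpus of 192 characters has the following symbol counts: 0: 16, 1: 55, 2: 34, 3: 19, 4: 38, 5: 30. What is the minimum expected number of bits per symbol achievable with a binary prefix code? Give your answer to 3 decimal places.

Probabilities are the counts divided by 192.
Repeatedly combine the two least-probable nodes; the expected code length is the sum of the merged weights.
merge 1/12 + 19/192 → 35/192
merge 5/32 + 17/96 → 1/3
merge 35/192 + 19/96 → 73/192
merge 55/192 + 1/3 → 119/192
merge 73/192 + 119/192 → 1
L = 35/192 + 1/3 + 73/192 + 119/192 + 1 = 161/64 ≈ 2.516 bits/symbol.

2.516 bits/symbol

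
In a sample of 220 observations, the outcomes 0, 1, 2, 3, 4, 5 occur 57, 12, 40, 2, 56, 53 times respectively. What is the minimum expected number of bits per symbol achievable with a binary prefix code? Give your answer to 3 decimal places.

Probabilities are the counts divided by 220.
Repeatedly combine the two least-probable nodes; the expected code length is the sum of the merged weights.
merge 1/110 + 3/55 → 7/110
merge 7/110 + 2/11 → 27/110
merge 53/220 + 27/110 → 107/220
merge 14/55 + 57/220 → 113/220
merge 107/220 + 113/220 → 1
L = 7/110 + 27/110 + 107/220 + 113/220 + 1 = 127/55 ≈ 2.309 bits/symbol.

2.309 bits/symbol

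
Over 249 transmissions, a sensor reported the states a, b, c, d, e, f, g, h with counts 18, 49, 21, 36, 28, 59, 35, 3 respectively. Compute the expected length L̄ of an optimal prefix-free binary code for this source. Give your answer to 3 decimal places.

2.819 bits/symbol

Probabilities are the counts divided by 249.
Repeatedly combine the two least-probable nodes; the expected code length is the sum of the merged weights.
merge 1/83 + 6/83 → 7/83
merge 7/83 + 7/83 → 14/83
merge 28/249 + 35/249 → 21/83
merge 12/83 + 14/83 → 26/83
merge 49/249 + 59/249 → 36/83
merge 21/83 + 26/83 → 47/83
merge 36/83 + 47/83 → 1
L = 7/83 + 14/83 + 21/83 + 26/83 + 36/83 + 47/83 + 1 = 234/83 ≈ 2.819 bits/symbol.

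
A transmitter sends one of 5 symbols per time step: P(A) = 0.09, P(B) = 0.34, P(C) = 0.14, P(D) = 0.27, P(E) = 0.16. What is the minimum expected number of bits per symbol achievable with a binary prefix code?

2.23 bits/symbol

Repeatedly combine the two least-probable nodes; the expected code length is the sum of the merged weights.
merge 9/100 + 7/50 → 23/100
merge 4/25 + 23/100 → 39/100
merge 27/100 + 17/50 → 61/100
merge 39/100 + 61/100 → 1
L = 23/100 + 39/100 + 61/100 + 1 = 223/100 = 2.23 bits/symbol.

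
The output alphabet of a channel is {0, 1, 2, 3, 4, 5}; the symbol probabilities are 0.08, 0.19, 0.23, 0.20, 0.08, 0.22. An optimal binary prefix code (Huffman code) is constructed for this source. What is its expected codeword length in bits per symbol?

Repeatedly combine the two least-probable nodes; the expected code length is the sum of the merged weights.
merge 2/25 + 2/25 → 4/25
merge 4/25 + 19/100 → 7/20
merge 1/5 + 11/50 → 21/50
merge 23/100 + 7/20 → 29/50
merge 21/50 + 29/50 → 1
L = 4/25 + 7/20 + 21/50 + 29/50 + 1 = 251/100 = 2.51 bits/symbol.

2.51 bits/symbol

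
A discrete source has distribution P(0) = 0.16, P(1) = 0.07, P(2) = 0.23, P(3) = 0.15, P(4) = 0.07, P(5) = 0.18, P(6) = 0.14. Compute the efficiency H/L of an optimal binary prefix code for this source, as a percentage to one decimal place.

98.9%

Entropy H = −Σ p log₂ p ≈ 2.7008 bits.
Huffman merges: 7/100+7/100→7/50; 7/50+7/50→7/25; 3/20+4/25→31/100; 9/50+23/100→41/100; 7/25+31/100→59/100; 41/100+59/100→1. L = 273/100 ≈ 2.7300.
Efficiency = H/L = 2.7008/2.7300 = 98.9%.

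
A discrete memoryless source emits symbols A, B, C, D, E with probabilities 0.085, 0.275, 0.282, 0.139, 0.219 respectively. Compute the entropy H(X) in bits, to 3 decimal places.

H = −Σ pᵢ log₂ pᵢ.
−0.085·log₂(0.085) = 0.3023
−0.275·log₂(0.275) = 0.5122
−0.282·log₂(0.282) = 0.5150
−0.139·log₂(0.139) = 0.3957
−0.219·log₂(0.219) = 0.4798
Sum ≈ 2.2050 → 2.205 bits.

2.205 bits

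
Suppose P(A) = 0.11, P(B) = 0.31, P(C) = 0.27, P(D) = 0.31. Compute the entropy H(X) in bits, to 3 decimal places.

H = −Σ pᵢ log₂ pᵢ.
−0.11·log₂(0.11) = 0.3503
−0.31·log₂(0.31) = 0.5238
−0.27·log₂(0.27) = 0.5100
−0.31·log₂(0.31) = 0.5238
Sum ≈ 1.9079 → 1.908 bits.

1.908 bits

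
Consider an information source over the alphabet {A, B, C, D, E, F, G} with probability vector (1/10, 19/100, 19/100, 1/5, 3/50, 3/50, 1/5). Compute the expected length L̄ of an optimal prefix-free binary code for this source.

Repeatedly combine the two least-probable nodes; the expected code length is the sum of the merged weights.
merge 3/50 + 3/50 → 3/25
merge 1/10 + 3/25 → 11/50
merge 19/100 + 19/100 → 19/50
merge 1/5 + 1/5 → 2/5
merge 11/50 + 19/50 → 3/5
merge 2/5 + 3/5 → 1
L = 3/25 + 11/50 + 19/50 + 2/5 + 3/5 + 1 = 68/25 = 2.72 bits/symbol.

2.72 bits/symbol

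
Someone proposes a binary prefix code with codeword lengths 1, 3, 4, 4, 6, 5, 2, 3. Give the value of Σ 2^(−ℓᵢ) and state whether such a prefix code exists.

1.171875; no

With common denominator 2^6 = 64: Σ 2^(−ℓᵢ) = 32/64 + 8/64 + 4/64 + 4/64 + 1/64 + 2/64 + 16/64 + 8/64 = 75/64 = 1.171875.
Kraft's inequality requires Σ ≤ 1; here Σ = 1.171875 > 1, so no such prefix code exists.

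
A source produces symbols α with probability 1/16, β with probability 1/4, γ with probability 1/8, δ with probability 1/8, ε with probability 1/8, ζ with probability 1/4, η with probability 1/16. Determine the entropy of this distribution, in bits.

2.625 bits

Each probability is a power of 1/2, so log₂(1/p) is an integer.
H = Σ p·log₂(1/p) = 1/16·4 + 1/4·2 + 1/8·3 + 1/8·3 + 1/8·3 + 1/4·2 + 1/16·4 = 2.625 bits.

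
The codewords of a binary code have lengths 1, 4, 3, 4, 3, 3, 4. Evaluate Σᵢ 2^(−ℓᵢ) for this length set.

1.0625

With common denominator 2^4 = 16: Σ 2^(−ℓᵢ) = 8/16 + 1/16 + 2/16 + 1/16 + 2/16 + 2/16 + 1/16 = 17/16 = 1.0625.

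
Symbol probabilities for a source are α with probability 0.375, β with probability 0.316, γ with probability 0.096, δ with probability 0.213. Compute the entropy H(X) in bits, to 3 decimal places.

H = −Σ pᵢ log₂ pᵢ.
−0.375·log₂(0.375) = 0.5306
−0.316·log₂(0.316) = 0.5252
−0.096·log₂(0.096) = 0.3246
−0.213·log₂(0.213) = 0.4752
Sum ≈ 1.8556 → 1.856 bits.

1.856 bits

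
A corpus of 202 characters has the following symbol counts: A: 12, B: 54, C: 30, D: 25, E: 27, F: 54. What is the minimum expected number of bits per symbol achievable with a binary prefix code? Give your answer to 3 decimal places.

Probabilities are the counts divided by 202.
Repeatedly combine the two least-probable nodes; the expected code length is the sum of the merged weights.
merge 6/101 + 25/202 → 37/202
merge 27/202 + 15/101 → 57/202
merge 37/202 + 27/101 → 91/202
merge 27/101 + 57/202 → 111/202
merge 91/202 + 111/202 → 1
L = 37/202 + 57/202 + 91/202 + 111/202 + 1 = 249/101 ≈ 2.465 bits/symbol.

2.465 bits/symbol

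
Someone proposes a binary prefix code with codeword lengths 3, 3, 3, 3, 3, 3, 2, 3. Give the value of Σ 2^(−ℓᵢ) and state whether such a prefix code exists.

With common denominator 2^3 = 8: Σ 2^(−ℓᵢ) = 1/8 + 1/8 + 1/8 + 1/8 + 1/8 + 1/8 + 2/8 + 1/8 = 9/8 = 1.125.
Kraft's inequality requires Σ ≤ 1; here Σ = 1.125 > 1, so no such prefix code exists.

1.125; no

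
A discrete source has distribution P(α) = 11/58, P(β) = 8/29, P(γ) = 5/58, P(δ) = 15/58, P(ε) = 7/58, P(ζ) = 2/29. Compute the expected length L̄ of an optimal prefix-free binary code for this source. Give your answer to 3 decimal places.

Repeatedly combine the two least-probable nodes; the expected code length is the sum of the merged weights.
merge 2/29 + 5/58 → 9/58
merge 7/58 + 9/58 → 8/29
merge 11/58 + 15/58 → 13/29
merge 8/29 + 8/29 → 16/29
merge 13/29 + 16/29 → 1
L = 9/58 + 8/29 + 13/29 + 16/29 + 1 = 141/58 ≈ 2.431 bits/symbol.

2.431 bits/symbol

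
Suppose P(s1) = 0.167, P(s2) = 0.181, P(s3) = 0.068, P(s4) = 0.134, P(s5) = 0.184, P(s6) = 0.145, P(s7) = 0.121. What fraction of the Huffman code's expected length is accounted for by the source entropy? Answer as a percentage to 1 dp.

Entropy H = −Σ p log₂ p ≈ 2.7518 bits.
Huffman merges: 17/250+121/1000→189/1000; 67/500+29/200→279/1000; 167/1000+181/1000→87/250; 23/125+189/1000→373/1000; 279/1000+87/250→627/1000; 373/1000+627/1000→1. L = 352/125 ≈ 2.8160.
Efficiency = H/L = 2.7518/2.8160 = 97.7%.

97.7%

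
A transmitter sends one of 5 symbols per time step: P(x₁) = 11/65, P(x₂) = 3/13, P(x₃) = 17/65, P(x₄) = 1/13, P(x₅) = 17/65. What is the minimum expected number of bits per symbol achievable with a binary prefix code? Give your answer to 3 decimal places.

2.246 bits/symbol

Repeatedly combine the two least-probable nodes; the expected code length is the sum of the merged weights.
merge 1/13 + 11/65 → 16/65
merge 3/13 + 16/65 → 31/65
merge 17/65 + 17/65 → 34/65
merge 31/65 + 34/65 → 1
L = 16/65 + 31/65 + 34/65 + 1 = 146/65 ≈ 2.246 bits/symbol.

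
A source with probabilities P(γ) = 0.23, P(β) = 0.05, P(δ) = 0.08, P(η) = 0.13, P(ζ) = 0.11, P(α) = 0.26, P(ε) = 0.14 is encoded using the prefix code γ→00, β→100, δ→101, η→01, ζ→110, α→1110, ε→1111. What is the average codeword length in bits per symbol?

3.04 bits/symbol

L̄ = Σ pᵢ·ℓᵢ = 0.23·2 + 0.05·3 + 0.08·3 + 0.13·2 + 0.11·3 + 0.26·4 + 0.14·4 = 3.04 bits/symbol.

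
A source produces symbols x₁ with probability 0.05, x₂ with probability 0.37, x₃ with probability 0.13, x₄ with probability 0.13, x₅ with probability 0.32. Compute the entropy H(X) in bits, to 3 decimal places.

2.038 bits

H = −Σ pᵢ log₂ pᵢ.
−0.05·log₂(0.05) = 0.2161
−0.37·log₂(0.37) = 0.5307
−0.13·log₂(0.13) = 0.3826
−0.13·log₂(0.13) = 0.3826
−0.32·log₂(0.32) = 0.5260
Sum ≈ 2.0381 → 2.038 bits.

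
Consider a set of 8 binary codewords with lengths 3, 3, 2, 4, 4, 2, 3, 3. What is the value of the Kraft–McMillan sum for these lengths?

1.125

With common denominator 2^4 = 16: Σ 2^(−ℓᵢ) = 2/16 + 2/16 + 4/16 + 1/16 + 1/16 + 4/16 + 2/16 + 2/16 = 18/16 = 1.125.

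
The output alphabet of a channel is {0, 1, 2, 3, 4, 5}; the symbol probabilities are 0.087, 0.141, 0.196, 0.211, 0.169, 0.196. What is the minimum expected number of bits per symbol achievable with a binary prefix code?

2.593 bits/symbol

Repeatedly combine the two least-probable nodes; the expected code length is the sum of the merged weights.
merge 87/1000 + 141/1000 → 57/250
merge 169/1000 + 49/250 → 73/200
merge 49/250 + 211/1000 → 407/1000
merge 57/250 + 73/200 → 593/1000
merge 407/1000 + 593/1000 → 1
L = 57/250 + 73/200 + 407/1000 + 593/1000 + 1 = 2593/1000 = 2.593 bits/symbol.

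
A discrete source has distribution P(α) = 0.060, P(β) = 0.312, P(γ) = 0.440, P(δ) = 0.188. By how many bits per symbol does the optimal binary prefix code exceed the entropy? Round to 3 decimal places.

Entropy H = −Σ p log₂ p ≈ 1.7423 bits.
Huffman merges: 3/50+47/250→31/125; 31/125+39/125→14/25; 11/25+14/25→1. L = 226/125 ≈ 1.8080.
L − H = 1.8080 − 1.7423 = 0.066 bits.

0.066 bits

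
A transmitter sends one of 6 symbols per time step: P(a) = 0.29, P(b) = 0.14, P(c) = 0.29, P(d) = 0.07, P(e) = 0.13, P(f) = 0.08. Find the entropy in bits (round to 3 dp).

H = −Σ pᵢ log₂ pᵢ.
−0.29·log₂(0.29) = 0.5179
−0.14·log₂(0.14) = 0.3971
−0.29·log₂(0.29) = 0.5179
−0.07·log₂(0.07) = 0.2686
−0.13·log₂(0.13) = 0.3826
−0.08·log₂(0.08) = 0.2915
Sum ≈ 2.3756 → 2.376 bits.

2.376 bits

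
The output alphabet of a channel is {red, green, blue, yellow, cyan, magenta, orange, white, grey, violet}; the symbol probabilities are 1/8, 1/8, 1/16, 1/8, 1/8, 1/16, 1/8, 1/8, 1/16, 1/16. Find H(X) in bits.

Each probability is a power of 1/2, so log₂(1/p) is an integer.
H = Σ p·log₂(1/p) = 1/8·3 + 1/8·3 + 1/16·4 + 1/8·3 + 1/8·3 + 1/16·4 + 1/8·3 + 1/8·3 + 1/16·4 + 1/16·4 = 3.25 bits.

3.25 bits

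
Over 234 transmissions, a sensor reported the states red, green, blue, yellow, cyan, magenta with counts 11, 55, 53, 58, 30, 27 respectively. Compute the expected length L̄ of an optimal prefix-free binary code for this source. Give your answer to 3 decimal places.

2.453 bits/symbol

Probabilities are the counts divided by 234.
Repeatedly combine the two least-probable nodes; the expected code length is the sum of the merged weights.
merge 11/234 + 3/26 → 19/117
merge 5/39 + 19/117 → 34/117
merge 53/234 + 55/234 → 6/13
merge 29/117 + 34/117 → 7/13
merge 6/13 + 7/13 → 1
L = 19/117 + 34/117 + 6/13 + 7/13 + 1 = 287/117 ≈ 2.453 bits/symbol.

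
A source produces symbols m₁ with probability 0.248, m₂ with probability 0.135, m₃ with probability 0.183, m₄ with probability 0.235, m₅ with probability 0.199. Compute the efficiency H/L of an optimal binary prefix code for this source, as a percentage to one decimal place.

98.9%

Entropy H = −Σ p log₂ p ≈ 2.2917 bits.
Huffman merges: 27/200+183/1000→159/500; 199/1000+47/200→217/500; 31/125+159/500→283/500; 217/500+283/500→1. L = 1159/500 ≈ 2.3180.
Efficiency = H/L = 2.2917/2.3180 = 98.9%.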